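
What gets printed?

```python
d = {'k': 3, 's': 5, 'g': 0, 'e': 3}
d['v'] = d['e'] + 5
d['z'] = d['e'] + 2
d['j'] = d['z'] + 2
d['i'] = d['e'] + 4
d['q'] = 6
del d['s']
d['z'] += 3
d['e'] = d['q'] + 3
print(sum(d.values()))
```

d['v'] = d['e']+5 = 8 → {'k': 3, 's': 5, 'g': 0, 'e': 3, 'v': 8}
d['z'] = d['e']+2 = 5 → {'k': 3, 's': 5, 'g': 0, 'e': 3, 'v': 8, 'z': 5}
d['j'] = d['z']+2 = 7 → {'k': 3, 's': 5, 'g': 0, 'e': 3, 'v': 8, 'z': 5, 'j': 7}
d['i'] = d['e']+4 = 7 → {'k': 3, 's': 5, 'g': 0, 'e': 3, 'v': 8, 'z': 5, 'j': 7, 'i': 7}
d['q'] = 6 → {'k': 3, 's': 5, 'g': 0, 'e': 3, 'v': 8, 'z': 5, 'j': 7, 'i': 7, 'q': 6}
del 's' → {'k': 3, 'g': 0, 'e': 3, 'v': 8, 'z': 5, 'j': 7, 'i': 7, 'q': 6}
d['z'] = 5+3 = 8 → {'k': 3, 'g': 0, 'e': 3, 'v': 8, 'z': 8, 'j': 7, 'i': 7, 'q': 6}
d['e'] = d['q']+3 = 9 → {'k': 3, 'g': 0, 'e': 9, 'v': 8, 'z': 8, 'j': 7, 'i': 7, 'q': 6}
sum of values = 48

48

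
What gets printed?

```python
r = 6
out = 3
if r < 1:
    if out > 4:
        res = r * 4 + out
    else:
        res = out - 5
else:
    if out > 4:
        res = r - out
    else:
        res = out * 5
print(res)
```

15

r=6, out=3
r < 1 is False; out > 4 is False
→ res = out * 5 = 15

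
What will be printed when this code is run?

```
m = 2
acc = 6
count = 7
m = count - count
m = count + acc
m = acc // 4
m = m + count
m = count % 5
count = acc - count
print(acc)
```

6

m = 7-7 = 0
m = 7+6 = 13
m = 6//4 = 1
m = 1+7 = 8
m = 7%5 = 2
count = 6-7 = -1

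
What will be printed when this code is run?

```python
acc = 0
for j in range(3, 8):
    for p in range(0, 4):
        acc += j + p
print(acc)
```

130

j=3,p=0: acc = 0+3 = 3
j=3,p=1: acc = 3+4 = 7
j=3,p=2: acc = 7+5 = 12
j=3,p=3: acc = 12+6 = 18
j=4,p=0: acc = 18+4 = 22
j=4,p=1: acc = 22+5 = 27
j=4,p=2: acc = 27+6 = 33
j=4,p=3: acc = 33+7 = 40
j=5,p=0: acc = 40+5 = 45
j=5,p=1: acc = 45+6 = 51
j=5,p=2: acc = 51+7 = 58
j=5,p=3: acc = 58+8 = 66
j=6,p=0: acc = 66+6 = 72
j=6,p=1: acc = 72+7 = 79
j=6,p=2: acc = 79+8 = 87
j=6,p=3: acc = 87+9 = 96
j=7,p=0: acc = 96+7 = 103
j=7,p=1: acc = 103+8 = 111
j=7,p=2: acc = 111+9 = 120
j=7,p=3: acc = 120+10 = 130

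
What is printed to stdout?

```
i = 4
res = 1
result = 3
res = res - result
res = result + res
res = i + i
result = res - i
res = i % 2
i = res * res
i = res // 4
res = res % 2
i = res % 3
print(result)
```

4

res = 1-3 = -2
res = 3+(-2) = 1
res = 4+4 = 8
result = 8-4 = 4
res = 4%2 = 0
i = 0*0 = 0
i = 0//4 = 0
res = 0%2 = 0
i = 0%3 = 0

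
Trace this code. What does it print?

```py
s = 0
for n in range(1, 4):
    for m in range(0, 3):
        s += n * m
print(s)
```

18

n=1,m=0: s = 0+0 = 0
n=1,m=1: s = 0+1 = 1
n=1,m=2: s = 1+2 = 3
n=2,m=0: s = 3+0 = 3
n=2,m=1: s = 3+2 = 5
n=2,m=2: s = 5+4 = 9
n=3,m=0: s = 9+0 = 9
n=3,m=1: s = 9+3 = 12
n=3,m=2: s = 12+6 = 18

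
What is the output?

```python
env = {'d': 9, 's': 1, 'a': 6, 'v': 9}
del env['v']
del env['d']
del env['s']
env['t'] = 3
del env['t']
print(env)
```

{'a': 6}

del 'v' → {'d': 9, 's': 1, 'a': 6}
del 'd' → {'s': 1, 'a': 6}
del 's' → {'a': 6}
env['t'] = 3 → {'a': 6, 't': 3}
del 't' → {'a': 6}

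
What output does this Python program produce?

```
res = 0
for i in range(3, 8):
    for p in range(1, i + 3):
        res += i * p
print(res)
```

800

i=3,p=1: res = 0+3 = 3
i=3,p=2: res = 3+6 = 9
i=3,p=3: res = 9+9 = 18
i=3,p=4: res = 18+12 = 30
i=3,p=5: res = 30+15 = 45
i=4,p=1: res = 45+4 = 49
i=4,p=2: res = 49+8 = 57
i=4,p=3: res = 57+12 = 69
i=4,p=4: res = 69+16 = 85
i=4,p=5: res = 85+20 = 105
i=4,p=6: res = 105+24 = 129
i=5,p=1: res = 129+5 = 134
i=5,p=2: res = 134+10 = 144
i=5,p=3: res = 144+15 = 159
i=5,p=4: res = 159+20 = 179
i=5,p=5: res = 179+25 = 204
i=5,p=6: res = 204+30 = 234
i=5,p=7: res = 234+35 = 269
i=6,p=1: res = 269+6 = 275
i=6,p=2: res = 275+12 = 287
i=6,p=3: res = 287+18 = 305
i=6,p=4: res = 305+24 = 329
i=6,p=5: res = 329+30 = 359
i=6,p=6: res = 359+36 = 395
i=6,p=7: res = 395+42 = 437
i=6,p=8: res = 437+48 = 485
i=7,p=1: res = 485+7 = 492
i=7,p=2: res = 492+14 = 506
i=7,p=3: res = 506+21 = 527
i=7,p=4: res = 527+28 = 555
i=7,p=5: res = 555+35 = 590
i=7,p=6: res = 590+42 = 632
i=7,p=7: res = 632+49 = 681
i=7,p=8: res = 681+56 = 737
i=7,p=9: res = 737+63 = 800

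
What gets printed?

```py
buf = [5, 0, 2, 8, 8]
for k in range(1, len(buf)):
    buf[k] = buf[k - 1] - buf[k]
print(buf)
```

[5, 5, 3, -5, -13]

k=1: buf[1] = 5-0 = 5 → [5, 5, 2, 8, 8]
k=2: buf[2] = 5-2 = 3 → [5, 5, 3, 8, 8]
k=3: buf[3] = 3-8 = -5 → [5, 5, 3, -5, 8]
k=4: buf[4] = (-5)-8 = -13 → [5, 5, 3, -5, -13]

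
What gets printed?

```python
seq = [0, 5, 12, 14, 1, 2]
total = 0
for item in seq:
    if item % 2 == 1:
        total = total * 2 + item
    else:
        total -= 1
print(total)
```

item=0: not odd, total = 0-1 = -1
item=5: odd, total = (-1)*2+5 = 3
item=12: not odd, total = 3-1 = 2
item=14: not odd, total = 2-1 = 1
item=1: odd, total = 1*2+1 = 3
item=2: not odd, total = 3-1 = 2

2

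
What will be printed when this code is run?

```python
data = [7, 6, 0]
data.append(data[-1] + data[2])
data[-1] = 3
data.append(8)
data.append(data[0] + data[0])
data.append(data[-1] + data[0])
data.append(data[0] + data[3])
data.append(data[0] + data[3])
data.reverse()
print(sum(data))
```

79

append data[-1]+data[2] = 0+0 = 0 → [7, 6, 0, 0]
data[-1] = 3 → [7, 6, 0, 3]
append 8 → [7, 6, 0, 3, 8]
append data[0]+data[0] = 7+7 = 14 → [7, 6, 0, 3, 8, 14]
append data[-1]+data[0] = 14+7 = 21 → [7, 6, 0, 3, 8, 14, 21]
append data[0]+data[3] = 7+3 = 10 → [7, 6, 0, 3, 8, 14, 21, 10]
append data[0]+data[3] = 7+3 = 10 → [7, 6, 0, 3, 8, 14, 21, 10, 10]
reverse → [10, 10, 21, 14, 8, 3, 0, 6, 7]
sum = 79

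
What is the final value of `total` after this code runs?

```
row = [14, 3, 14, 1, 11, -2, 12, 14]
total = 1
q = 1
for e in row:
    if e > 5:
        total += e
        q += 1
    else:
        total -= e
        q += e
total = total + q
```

e=14: >5, total = 1+14 = 15; q=2
e=3: not >5, total = 15-3 = 12; q=5
e=14: >5, total = 12+14 = 26; q=6
e=1: not >5, total = 26-1 = 25; q=7
e=11: >5, total = 25+11 = 36; q=8
e=-2: not >5, total = 36-(-2) = 38; q=6
e=12: >5, total = 38+12 = 50; q=7
e=14: >5, total = 50+14 = 64; q=8
total+q = 64+8 = 72

72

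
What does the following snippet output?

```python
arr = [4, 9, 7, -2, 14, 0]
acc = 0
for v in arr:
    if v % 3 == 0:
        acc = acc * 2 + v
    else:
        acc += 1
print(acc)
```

28

v=4: not %3==0, acc = 0+1 = 1
v=9: %3==0, acc = 1*2+9 = 11
v=7: not %3==0, acc = 11+1 = 12
v=-2: not %3==0, acc = 12+1 = 13
v=14: not %3==0, acc = 13+1 = 14
v=0: %3==0, acc = 14*2+0 = 28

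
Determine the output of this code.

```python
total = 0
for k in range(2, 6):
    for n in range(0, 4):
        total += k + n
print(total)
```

80

k=2,n=0: total = 0+2 = 2
k=2,n=1: total = 2+3 = 5
k=2,n=2: total = 5+4 = 9
k=2,n=3: total = 9+5 = 14
k=3,n=0: total = 14+3 = 17
k=3,n=1: total = 17+4 = 21
k=3,n=2: total = 21+5 = 26
k=3,n=3: total = 26+6 = 32
k=4,n=0: total = 32+4 = 36
k=4,n=1: total = 36+5 = 41
k=4,n=2: total = 41+6 = 47
k=4,n=3: total = 47+7 = 54
k=5,n=0: total = 54+5 = 59
k=5,n=1: total = 59+6 = 65
k=5,n=2: total = 65+7 = 72
k=5,n=3: total = 72+8 = 80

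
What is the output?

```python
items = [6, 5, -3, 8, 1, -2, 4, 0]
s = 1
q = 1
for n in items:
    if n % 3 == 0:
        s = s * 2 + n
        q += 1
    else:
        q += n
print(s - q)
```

n=6: %3==0, s = 1*2+6 = 8; q=2
n=5: not %3==0; q=7
n=-3: %3==0, s = 8*2+(-3) = 13; q=8
n=8: not %3==0; q=16
n=1: not %3==0; q=17
n=-2: not %3==0; q=15
n=4: not %3==0; q=19
n=0: %3==0, s = 13*2+0 = 26; q=20
s-q = 26-20 = 6

6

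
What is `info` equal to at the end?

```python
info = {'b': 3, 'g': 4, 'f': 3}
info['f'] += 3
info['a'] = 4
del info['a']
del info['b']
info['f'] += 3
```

info['f'] = 3+3 = 6 → {'b': 3, 'g': 4, 'f': 6}
info['a'] = 4 → {'b': 3, 'g': 4, 'f': 6, 'a': 4}
del 'a' → {'b': 3, 'g': 4, 'f': 6}
del 'b' → {'g': 4, 'f': 6}
info['f'] = 6+3 = 9 → {'g': 4, 'f': 9}

{'g': 4, 'f': 9}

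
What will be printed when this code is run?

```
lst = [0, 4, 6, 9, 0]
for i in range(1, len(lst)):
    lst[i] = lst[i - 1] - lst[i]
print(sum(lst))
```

i=1: lst[1] = 0-4 = -4 → [0, -4, 6, 9, 0]
i=2: lst[2] = (-4)-6 = -10 → [0, -4, -10, 9, 0]
i=3: lst[3] = (-10)-9 = -19 → [0, -4, -10, -19, 0]
i=4: lst[4] = (-19)-0 = -19 → [0, -4, -10, -19, -19]
sum = -52

-52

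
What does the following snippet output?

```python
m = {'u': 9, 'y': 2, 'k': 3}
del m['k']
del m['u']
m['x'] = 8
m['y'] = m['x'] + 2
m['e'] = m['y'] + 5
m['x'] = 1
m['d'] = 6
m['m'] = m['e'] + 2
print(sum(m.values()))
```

49

del 'k' → {'u': 9, 'y': 2}
del 'u' → {'y': 2}
m['x'] = 8 → {'y': 2, 'x': 8}
m['y'] = m['x']+2 = 10 → {'y': 10, 'x': 8}
m['e'] = m['y']+5 = 15 → {'y': 10, 'x': 8, 'e': 15}
m['x'] = 1 → {'y': 10, 'x': 1, 'e': 15}
m['d'] = 6 → {'y': 10, 'x': 1, 'e': 15, 'd': 6}
m['m'] = m['e']+2 = 17 → {'y': 10, 'x': 1, 'e': 15, 'd': 6, 'm': 17}
sum of values = 49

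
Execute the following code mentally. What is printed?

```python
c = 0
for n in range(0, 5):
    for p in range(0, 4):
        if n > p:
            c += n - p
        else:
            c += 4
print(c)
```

60

n=0,p=0: not 0>0, c = 0+4 = 4
n=0,p=1: not 0>1, c = 4+4 = 8
n=0,p=2: not 0>2, c = 8+4 = 12
n=0,p=3: not 0>3, c = 12+4 = 16
n=1,p=0: 1>0, c = 16+1 = 17
n=1,p=1: not 1>1, c = 17+4 = 21
n=1,p=2: not 1>2, c = 21+4 = 25
n=1,p=3: not 1>3, c = 25+4 = 29
n=2,p=0: 2>0, c = 29+2 = 31
n=2,p=1: 2>1, c = 31+1 = 32
n=2,p=2: not 2>2, c = 32+4 = 36
n=2,p=3: not 2>3, c = 36+4 = 40
n=3,p=0: 3>0, c = 40+3 = 43
n=3,p=1: 3>1, c = 43+2 = 45
n=3,p=2: 3>2, c = 45+1 = 46
n=3,p=3: not 3>3, c = 46+4 = 50
n=4,p=0: 4>0, c = 50+4 = 54
n=4,p=1: 4>1, c = 54+3 = 57
n=4,p=2: 4>2, c = 57+2 = 59
n=4,p=3: 4>3, c = 59+1 = 60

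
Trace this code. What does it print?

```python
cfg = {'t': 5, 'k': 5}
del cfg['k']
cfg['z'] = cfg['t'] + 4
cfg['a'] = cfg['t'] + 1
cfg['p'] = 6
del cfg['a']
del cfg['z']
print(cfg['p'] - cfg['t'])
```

del 'k' → {'t': 5}
cfg['z'] = cfg['t']+4 = 9 → {'t': 5, 'z': 9}
cfg['a'] = cfg['t']+1 = 6 → {'t': 5, 'z': 9, 'a': 6}
cfg['p'] = 6 → {'t': 5, 'z': 9, 'a': 6, 'p': 6}
del 'a' → {'t': 5, 'z': 9, 'p': 6}
del 'z' → {'t': 5, 'p': 6}
cfg['p']-cfg['t'] = 6-5 = 1

1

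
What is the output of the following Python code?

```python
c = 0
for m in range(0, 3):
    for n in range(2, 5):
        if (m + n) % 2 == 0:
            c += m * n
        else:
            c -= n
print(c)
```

3

m=0,n=2: even sum, c = 0+0 = 0
m=0,n=3: odd sum, c = 0-3 = -3
m=0,n=4: even sum, c = (-3)+0 = -3
m=1,n=2: odd sum, c = (-3)-2 = -5
m=1,n=3: even sum, c = (-5)+3 = -2
m=1,n=4: odd sum, c = (-2)-4 = -6
m=2,n=2: even sum, c = (-6)+4 = -2
m=2,n=3: odd sum, c = (-2)-3 = -5
m=2,n=4: even sum, c = (-5)+8 = 3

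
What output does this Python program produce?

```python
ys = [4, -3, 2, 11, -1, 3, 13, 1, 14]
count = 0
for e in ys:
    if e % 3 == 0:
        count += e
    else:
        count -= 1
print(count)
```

e=4: not %3==0, count = 0-1 = -1
e=-3: %3==0, count = (-1)+(-3) = -4
e=2: not %3==0, count = (-4)-1 = -5
e=11: not %3==0, count = (-5)-1 = -6
e=-1: not %3==0, count = (-6)-1 = -7
e=3: %3==0, count = (-7)+3 = -4
e=13: not %3==0, count = (-4)-1 = -5
e=1: not %3==0, count = (-5)-1 = -6
e=14: not %3==0, count = (-6)-1 = -7

-7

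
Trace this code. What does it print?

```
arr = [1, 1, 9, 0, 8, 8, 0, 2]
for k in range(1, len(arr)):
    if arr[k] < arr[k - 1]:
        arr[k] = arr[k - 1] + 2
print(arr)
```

[1, 1, 9, 11, 13, 15, 17, 19]

k=1: 1>=1, unchanged → [1, 1, 9, 0, 8, 8, 0, 2]
k=2: 9>=1, unchanged → [1, 1, 9, 0, 8, 8, 0, 2]
k=3: 0<9, arr[3] = 9+2 = 11 → [1, 1, 9, 11, 8, 8, 0, 2]
k=4: 8<11, arr[4] = 11+2 = 13 → [1, 1, 9, 11, 13, 8, 0, 2]
k=5: 8<13, arr[5] = 13+2 = 15 → [1, 1, 9, 11, 13, 15, 0, 2]
k=6: 0<15, arr[6] = 15+2 = 17 → [1, 1, 9, 11, 13, 15, 17, 2]
k=7: 2<17, arr[7] = 17+2 = 19 → [1, 1, 9, 11, 13, 15, 17, 19]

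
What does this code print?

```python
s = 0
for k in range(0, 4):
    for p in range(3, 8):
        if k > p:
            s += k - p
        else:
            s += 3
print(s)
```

60

k=0,p=3: not 0>3, s = 0+3 = 3
k=0,p=4: not 0>4, s = 3+3 = 6
k=0,p=5: not 0>5, s = 6+3 = 9
k=0,p=6: not 0>6, s = 9+3 = 12
k=0,p=7: not 0>7, s = 12+3 = 15
k=1,p=3: not 1>3, s = 15+3 = 18
k=1,p=4: not 1>4, s = 18+3 = 21
k=1,p=5: not 1>5, s = 21+3 = 24
k=1,p=6: not 1>6, s = 24+3 = 27
k=1,p=7: not 1>7, s = 27+3 = 30
k=2,p=3: not 2>3, s = 30+3 = 33
k=2,p=4: not 2>4, s = 33+3 = 36
k=2,p=5: not 2>5, s = 36+3 = 39
k=2,p=6: not 2>6, s = 39+3 = 42
k=2,p=7: not 2>7, s = 42+3 = 45
k=3,p=3: not 3>3, s = 45+3 = 48
k=3,p=4: not 3>4, s = 48+3 = 51
k=3,p=5: not 3>5, s = 51+3 = 54
k=3,p=6: not 3>6, s = 54+3 = 57
k=3,p=7: not 3>7, s = 57+3 = 60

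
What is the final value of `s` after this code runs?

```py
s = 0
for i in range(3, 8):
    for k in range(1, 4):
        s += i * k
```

i=3,k=1: s = 0+3 = 3
i=3,k=2: s = 3+6 = 9
i=3,k=3: s = 9+9 = 18
i=4,k=1: s = 18+4 = 22
i=4,k=2: s = 22+8 = 30
i=4,k=3: s = 30+12 = 42
i=5,k=1: s = 42+5 = 47
i=5,k=2: s = 47+10 = 57
i=5,k=3: s = 57+15 = 72
i=6,k=1: s = 72+6 = 78
i=6,k=2: s = 78+12 = 90
i=6,k=3: s = 90+18 = 108
i=7,k=1: s = 108+7 = 115
i=7,k=2: s = 115+14 = 129
i=7,k=3: s = 129+21 = 150

150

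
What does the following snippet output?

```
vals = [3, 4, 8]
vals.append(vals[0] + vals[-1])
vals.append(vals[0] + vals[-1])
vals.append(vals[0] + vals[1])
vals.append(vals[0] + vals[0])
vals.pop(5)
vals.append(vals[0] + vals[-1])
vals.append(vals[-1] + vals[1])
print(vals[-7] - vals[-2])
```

append vals[0]+vals[-1] = 3+8 = 11 → [3, 4, 8, 11]
append vals[0]+vals[-1] = 3+11 = 14 → [3, 4, 8, 11, 14]
append vals[0]+vals[1] = 3+4 = 7 → [3, 4, 8, 11, 14, 7]
append vals[0]+vals[0] = 3+3 = 6 → [3, 4, 8, 11, 14, 7, 6]
pop(5) removes 7 → [3, 4, 8, 11, 14, 6]
append vals[0]+vals[-1] = 3+6 = 9 → [3, 4, 8, 11, 14, 6, 9]
append vals[-1]+vals[1] = 9+4 = 13 → [3, 4, 8, 11, 14, 6, 9, 13]
vals[-7]-vals[-2] = 4-9 = -5

-5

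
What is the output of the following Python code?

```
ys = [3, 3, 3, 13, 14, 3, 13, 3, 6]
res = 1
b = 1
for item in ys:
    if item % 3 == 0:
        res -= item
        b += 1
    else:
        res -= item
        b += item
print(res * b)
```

item=3: %3==0, res = 1-3 = -2; b=2
item=3: %3==0, res = (-2)-3 = -5; b=3
item=3: %3==0, res = (-5)-3 = -8; b=4
item=13: not %3==0, res = (-8)-13 = -21; b=17
item=14: not %3==0, res = (-21)-14 = -35; b=31
item=3: %3==0, res = (-35)-3 = -38; b=32
item=13: not %3==0, res = (-38)-13 = -51; b=45
item=3: %3==0, res = (-51)-3 = -54; b=46
item=6: %3==0, res = (-54)-6 = -60; b=47
res*b = (-60)*47 = -2820

-2820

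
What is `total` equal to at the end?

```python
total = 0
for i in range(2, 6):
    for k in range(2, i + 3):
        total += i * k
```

275

i=2,k=2: total = 0+4 = 4
i=2,k=3: total = 4+6 = 10
i=2,k=4: total = 10+8 = 18
i=3,k=2: total = 18+6 = 24
i=3,k=3: total = 24+9 = 33
i=3,k=4: total = 33+12 = 45
i=3,k=5: total = 45+15 = 60
i=4,k=2: total = 60+8 = 68
i=4,k=3: total = 68+12 = 80
i=4,k=4: total = 80+16 = 96
i=4,k=5: total = 96+20 = 116
i=4,k=6: total = 116+24 = 140
i=5,k=2: total = 140+10 = 150
i=5,k=3: total = 150+15 = 165
i=5,k=4: total = 165+20 = 185
i=5,k=5: total = 185+25 = 210
i=5,k=6: total = 210+30 = 240
i=5,k=7: total = 240+35 = 275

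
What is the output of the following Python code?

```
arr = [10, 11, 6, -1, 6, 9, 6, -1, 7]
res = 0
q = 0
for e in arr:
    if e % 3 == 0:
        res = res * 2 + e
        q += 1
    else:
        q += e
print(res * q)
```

e=10: not %3==0; q=10
e=11: not %3==0; q=21
e=6: %3==0, res = 0*2+6 = 6; q=22
e=-1: not %3==0; q=21
e=6: %3==0, res = 6*2+6 = 18; q=22
e=9: %3==0, res = 18*2+9 = 45; q=23
e=6: %3==0, res = 45*2+6 = 96; q=24
e=-1: not %3==0; q=23
e=7: not %3==0; q=30
res*q = 96*30 = 2880

2880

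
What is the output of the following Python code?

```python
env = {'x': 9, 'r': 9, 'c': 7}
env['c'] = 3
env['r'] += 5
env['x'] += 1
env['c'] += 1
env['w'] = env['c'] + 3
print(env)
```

env['c'] = 3 → {'x': 9, 'r': 9, 'c': 3}
env['r'] = 9+5 = 14 → {'x': 9, 'r': 14, 'c': 3}
env['x'] = 9+1 = 10 → {'x': 10, 'r': 14, 'c': 3}
env['c'] = 3+1 = 4 → {'x': 10, 'r': 14, 'c': 4}
env['w'] = env['c']+3 = 7 → {'x': 10, 'r': 14, 'c': 4, 'w': 7}

{'x': 10, 'r': 14, 'c': 4, 'w': 7}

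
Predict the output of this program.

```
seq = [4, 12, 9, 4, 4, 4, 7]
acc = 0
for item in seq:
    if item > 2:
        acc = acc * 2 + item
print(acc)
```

item=4: >2, acc = 0*2+4 = 4
item=12: >2, acc = 4*2+12 = 20
item=9: >2, acc = 20*2+9 = 49
item=4: >2, acc = 49*2+4 = 102
item=4: >2, acc = 102*2+4 = 208
item=4: >2, acc = 208*2+4 = 420
item=7: >2, acc = 420*2+7 = 847

847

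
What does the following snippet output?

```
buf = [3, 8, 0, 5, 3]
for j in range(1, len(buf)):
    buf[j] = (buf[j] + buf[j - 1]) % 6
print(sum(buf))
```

18

j=1: buf[1] = (8+3)%6 = 5 → [3, 5, 0, 5, 3]
j=2: buf[2] = (0+5)%6 = 5 → [3, 5, 5, 5, 3]
j=3: buf[3] = (5+5)%6 = 4 → [3, 5, 5, 4, 3]
j=4: buf[4] = (3+4)%6 = 1 → [3, 5, 5, 4, 1]
sum = 18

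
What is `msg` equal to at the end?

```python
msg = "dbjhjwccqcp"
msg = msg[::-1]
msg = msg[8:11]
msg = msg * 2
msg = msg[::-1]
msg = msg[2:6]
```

'jdbj'

reverse → 'pcqccwjhjbd'
slice [8:11] → 'jbd'
repeat ×2 → 'jbdjbd'
reverse → 'dbjdbj'
slice [2:6] → 'jdbj'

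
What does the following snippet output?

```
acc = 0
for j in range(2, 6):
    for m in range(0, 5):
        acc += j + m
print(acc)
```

110

j=2,m=0: acc = 0+2 = 2
j=2,m=1: acc = 2+3 = 5
j=2,m=2: acc = 5+4 = 9
j=2,m=3: acc = 9+5 = 14
j=2,m=4: acc = 14+6 = 20
j=3,m=0: acc = 20+3 = 23
j=3,m=1: acc = 23+4 = 27
j=3,m=2: acc = 27+5 = 32
j=3,m=3: acc = 32+6 = 38
j=3,m=4: acc = 38+7 = 45
j=4,m=0: acc = 45+4 = 49
j=4,m=1: acc = 49+5 = 54
j=4,m=2: acc = 54+6 = 60
j=4,m=3: acc = 60+7 = 67
j=4,m=4: acc = 67+8 = 75
j=5,m=0: acc = 75+5 = 80
j=5,m=1: acc = 80+6 = 86
j=5,m=2: acc = 86+7 = 93
j=5,m=3: acc = 93+8 = 101
j=5,m=4: acc = 101+9 = 110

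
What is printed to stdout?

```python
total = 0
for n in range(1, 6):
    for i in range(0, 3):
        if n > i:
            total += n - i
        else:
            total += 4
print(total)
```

n=1,i=0: 1>0, total = 0+1 = 1
n=1,i=1: not 1>1, total = 1+4 = 5
n=1,i=2: not 1>2, total = 5+4 = 9
n=2,i=0: 2>0, total = 9+2 = 11
n=2,i=1: 2>1, total = 11+1 = 12
n=2,i=2: not 2>2, total = 12+4 = 16
n=3,i=0: 3>0, total = 16+3 = 19
n=3,i=1: 3>1, total = 19+2 = 21
n=3,i=2: 3>2, total = 21+1 = 22
n=4,i=0: 4>0, total = 22+4 = 26
n=4,i=1: 4>1, total = 26+3 = 29
n=4,i=2: 4>2, total = 29+2 = 31
n=5,i=0: 5>0, total = 31+5 = 36
n=5,i=1: 5>1, total = 36+4 = 40
n=5,i=2: 5>2, total = 40+3 = 43

43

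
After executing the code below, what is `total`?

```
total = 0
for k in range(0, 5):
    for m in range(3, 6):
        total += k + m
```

k=0,m=3: total = 0+3 = 3
k=0,m=4: total = 3+4 = 7
k=0,m=5: total = 7+5 = 12
k=1,m=3: total = 12+4 = 16
k=1,m=4: total = 16+5 = 21
k=1,m=5: total = 21+6 = 27
k=2,m=3: total = 27+5 = 32
k=2,m=4: total = 32+6 = 38
k=2,m=5: total = 38+7 = 45
k=3,m=3: total = 45+6 = 51
k=3,m=4: total = 51+7 = 58
k=3,m=5: total = 58+8 = 66
k=4,m=3: total = 66+7 = 73
k=4,m=4: total = 73+8 = 81
k=4,m=5: total = 81+9 = 90

90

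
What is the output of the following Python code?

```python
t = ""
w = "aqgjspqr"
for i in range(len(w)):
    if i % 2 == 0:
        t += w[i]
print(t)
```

i=0: add 'a' → 'a'
i=1: skip
i=2: add 'g' → 'ag'
i=3: skip
i=4: add 's' → 'ags'
i=5: skip
i=6: add 'q' → 'agsq'
i=7: skip

agsq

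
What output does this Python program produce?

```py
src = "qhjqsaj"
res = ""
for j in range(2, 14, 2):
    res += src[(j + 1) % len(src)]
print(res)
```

qaqjsj

j=2: add src[3]='q' → 'q'
j=4: add src[5]='a' → 'qa'
j=6: add src[0]='q' → 'qaq'
j=8: add src[2]='j' → 'qaqj'
j=10: add src[4]='s' → 'qaqjs'
j=12: add src[6]='j' → 'qaqjsj'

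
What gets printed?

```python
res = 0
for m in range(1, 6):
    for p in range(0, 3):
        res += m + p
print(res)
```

m=1,p=0: res = 0+1 = 1
m=1,p=1: res = 1+2 = 3
m=1,p=2: res = 3+3 = 6
m=2,p=0: res = 6+2 = 8
m=2,p=1: res = 8+3 = 11
m=2,p=2: res = 11+4 = 15
m=3,p=0: res = 15+3 = 18
m=3,p=1: res = 18+4 = 22
m=3,p=2: res = 22+5 = 27
m=4,p=0: res = 27+4 = 31
m=4,p=1: res = 31+5 = 36
m=4,p=2: res = 36+6 = 42
m=5,p=0: res = 42+5 = 47
m=5,p=1: res = 47+6 = 53
m=5,p=2: res = 53+7 = 60

60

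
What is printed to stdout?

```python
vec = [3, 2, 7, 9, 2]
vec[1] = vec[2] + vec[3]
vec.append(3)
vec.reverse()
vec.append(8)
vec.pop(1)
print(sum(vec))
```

46

vec[1] = vec[2]+vec[3] = 7+9 = 16 → [3, 16, 7, 9, 2]
append 3 → [3, 16, 7, 9, 2, 3]
reverse → [3, 2, 9, 7, 16, 3]
append 8 → [3, 2, 9, 7, 16, 3, 8]
pop(1) removes 2 → [3, 9, 7, 16, 3, 8]
sum = 46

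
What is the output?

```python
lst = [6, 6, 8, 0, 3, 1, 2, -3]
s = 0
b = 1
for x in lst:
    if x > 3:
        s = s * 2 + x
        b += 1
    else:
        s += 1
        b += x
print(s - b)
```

x=6: >3, s = 0*2+6 = 6; b=2
x=6: >3, s = 6*2+6 = 18; b=3
x=8: >3, s = 18*2+8 = 44; b=4
x=0: not >3, s = 44+1 = 45; b=4
x=3: not >3, s = 45+1 = 46; b=7
x=1: not >3, s = 46+1 = 47; b=8
x=2: not >3, s = 47+1 = 48; b=10
x=-3: not >3, s = 48+1 = 49; b=7
s-b = 49-7 = 42

42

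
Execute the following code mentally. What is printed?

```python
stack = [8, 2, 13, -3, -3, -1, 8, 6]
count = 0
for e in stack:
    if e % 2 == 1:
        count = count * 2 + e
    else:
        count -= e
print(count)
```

e=8: not odd, count = 0-8 = -8
e=2: not odd, count = (-8)-2 = -10
e=13: odd, count = (-10)*2+13 = -7
e=-3: odd, count = (-7)*2+(-3) = -17
e=-3: odd, count = (-17)*2+(-3) = -37
e=-1: odd, count = (-37)*2+(-1) = -75
e=8: not odd, count = (-75)-8 = -83
e=6: not odd, count = (-83)-6 = -89

-89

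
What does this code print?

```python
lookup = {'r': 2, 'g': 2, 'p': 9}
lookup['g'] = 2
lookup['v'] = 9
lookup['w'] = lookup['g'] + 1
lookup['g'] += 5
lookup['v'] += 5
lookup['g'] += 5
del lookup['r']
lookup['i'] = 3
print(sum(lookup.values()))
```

41

lookup['g'] = 2 → {'r': 2, 'g': 2, 'p': 9}
lookup['v'] = 9 → {'r': 2, 'g': 2, 'p': 9, 'v': 9}
lookup['w'] = lookup['g']+1 = 3 → {'r': 2, 'g': 2, 'p': 9, 'v': 9, 'w': 3}
lookup['g'] = 2+5 = 7 → {'r': 2, 'g': 7, 'p': 9, 'v': 9, 'w': 3}
lookup['v'] = 9+5 = 14 → {'r': 2, 'g': 7, 'p': 9, 'v': 14, 'w': 3}
lookup['g'] = 7+5 = 12 → {'r': 2, 'g': 12, 'p': 9, 'v': 14, 'w': 3}
del 'r' → {'g': 12, 'p': 9, 'v': 14, 'w': 3}
lookup['i'] = 3 → {'g': 12, 'p': 9, 'v': 14, 'w': 3, 'i': 3}
sum of values = 41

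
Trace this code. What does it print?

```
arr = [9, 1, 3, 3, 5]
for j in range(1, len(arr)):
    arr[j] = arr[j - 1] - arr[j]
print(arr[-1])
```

-3

j=1: arr[1] = 9-1 = 8 → [9, 8, 3, 3, 5]
j=2: arr[2] = 8-3 = 5 → [9, 8, 5, 3, 5]
j=3: arr[3] = 5-3 = 2 → [9, 8, 5, 2, 5]
j=4: arr[4] = 2-5 = -3 → [9, 8, 5, 2, -3]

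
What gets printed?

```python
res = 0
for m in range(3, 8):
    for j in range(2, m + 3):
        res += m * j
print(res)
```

m=3,j=2: res = 0+6 = 6
m=3,j=3: res = 6+9 = 15
m=3,j=4: res = 15+12 = 27
m=3,j=5: res = 27+15 = 42
m=4,j=2: res = 42+8 = 50
m=4,j=3: res = 50+12 = 62
m=4,j=4: res = 62+16 = 78
m=4,j=5: res = 78+20 = 98
m=4,j=6: res = 98+24 = 122
m=5,j=2: res = 122+10 = 132
m=5,j=3: res = 132+15 = 147
m=5,j=4: res = 147+20 = 167
m=5,j=5: res = 167+25 = 192
m=5,j=6: res = 192+30 = 222
m=5,j=7: res = 222+35 = 257
m=6,j=2: res = 257+12 = 269
m=6,j=3: res = 269+18 = 287
m=6,j=4: res = 287+24 = 311
m=6,j=5: res = 311+30 = 341
m=6,j=6: res = 341+36 = 377
m=6,j=7: res = 377+42 = 419
m=6,j=8: res = 419+48 = 467
m=7,j=2: res = 467+14 = 481
m=7,j=3: res = 481+21 = 502
m=7,j=4: res = 502+28 = 530
m=7,j=5: res = 530+35 = 565
m=7,j=6: res = 565+42 = 607
m=7,j=7: res = 607+49 = 656
m=7,j=8: res = 656+56 = 712
m=7,j=9: res = 712+63 = 775

775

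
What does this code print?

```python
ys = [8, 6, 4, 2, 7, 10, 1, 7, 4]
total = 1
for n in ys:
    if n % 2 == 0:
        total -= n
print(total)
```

n=8: even, total = 1-8 = -7
n=6: even, total = (-7)-6 = -13
n=4: even, total = (-13)-4 = -17
n=2: even, total = (-17)-2 = -19
n=7: not even
n=10: even, total = (-19)-10 = -29
n=1: not even
n=7: not even
n=4: even, total = (-29)-4 = -33

-33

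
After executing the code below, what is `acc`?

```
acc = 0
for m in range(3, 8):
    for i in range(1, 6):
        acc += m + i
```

200

m=3,i=1: acc = 0+4 = 4
m=3,i=2: acc = 4+5 = 9
m=3,i=3: acc = 9+6 = 15
m=3,i=4: acc = 15+7 = 22
m=3,i=5: acc = 22+8 = 30
m=4,i=1: acc = 30+5 = 35
m=4,i=2: acc = 35+6 = 41
m=4,i=3: acc = 41+7 = 48
m=4,i=4: acc = 48+8 = 56
m=4,i=5: acc = 56+9 = 65
m=5,i=1: acc = 65+6 = 71
m=5,i=2: acc = 71+7 = 78
m=5,i=3: acc = 78+8 = 86
m=5,i=4: acc = 86+9 = 95
m=5,i=5: acc = 95+10 = 105
m=6,i=1: acc = 105+7 = 112
m=6,i=2: acc = 112+8 = 120
m=6,i=3: acc = 120+9 = 129
m=6,i=4: acc = 129+10 = 139
m=6,i=5: acc = 139+11 = 150
m=7,i=1: acc = 150+8 = 158
m=7,i=2: acc = 158+9 = 167
m=7,i=3: acc = 167+10 = 177
m=7,i=4: acc = 177+11 = 188
m=7,i=5: acc = 188+12 = 200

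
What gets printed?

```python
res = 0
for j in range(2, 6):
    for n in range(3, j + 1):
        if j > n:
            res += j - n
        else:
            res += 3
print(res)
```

13

j=3,n=3: not 3>3, res = 0+3 = 3
j=4,n=3: 4>3, res = 3+1 = 4
j=4,n=4: not 4>4, res = 4+3 = 7
j=5,n=3: 5>3, res = 7+2 = 9
j=5,n=4: 5>4, res = 9+1 = 10
j=5,n=5: not 5>5, res = 10+3 = 13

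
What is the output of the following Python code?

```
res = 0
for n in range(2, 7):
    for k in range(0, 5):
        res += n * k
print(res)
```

200

n=2,k=0: res = 0+0 = 0
n=2,k=1: res = 0+2 = 2
n=2,k=2: res = 2+4 = 6
n=2,k=3: res = 6+6 = 12
n=2,k=4: res = 12+8 = 20
n=3,k=0: res = 20+0 = 20
n=3,k=1: res = 20+3 = 23
n=3,k=2: res = 23+6 = 29
n=3,k=3: res = 29+9 = 38
n=3,k=4: res = 38+12 = 50
n=4,k=0: res = 50+0 = 50
n=4,k=1: res = 50+4 = 54
n=4,k=2: res = 54+8 = 62
n=4,k=3: res = 62+12 = 74
n=4,k=4: res = 74+16 = 90
n=5,k=0: res = 90+0 = 90
n=5,k=1: res = 90+5 = 95
n=5,k=2: res = 95+10 = 105
n=5,k=3: res = 105+15 = 120
n=5,k=4: res = 120+20 = 140
n=6,k=0: res = 140+0 = 140
n=6,k=1: res = 140+6 = 146
n=6,k=2: res = 146+12 = 158
n=6,k=3: res = 158+18 = 176
n=6,k=4: res = 176+24 = 200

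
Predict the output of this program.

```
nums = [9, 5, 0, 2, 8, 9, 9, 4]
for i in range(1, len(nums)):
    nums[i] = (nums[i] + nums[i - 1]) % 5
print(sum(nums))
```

28

i=1: nums[1] = (5+9)%5 = 4 → [9, 4, 0, 2, 8, 9, 9, 4]
i=2: nums[2] = (0+4)%5 = 4 → [9, 4, 4, 2, 8, 9, 9, 4]
i=3: nums[3] = (2+4)%5 = 1 → [9, 4, 4, 1, 8, 9, 9, 4]
i=4: nums[4] = (8+1)%5 = 4 → [9, 4, 4, 1, 4, 9, 9, 4]
i=5: nums[5] = (9+4)%5 = 3 → [9, 4, 4, 1, 4, 3, 9, 4]
i=6: nums[6] = (9+3)%5 = 2 → [9, 4, 4, 1, 4, 3, 2, 4]
i=7: nums[7] = (4+2)%5 = 1 → [9, 4, 4, 1, 4, 3, 2, 1]
sum = 28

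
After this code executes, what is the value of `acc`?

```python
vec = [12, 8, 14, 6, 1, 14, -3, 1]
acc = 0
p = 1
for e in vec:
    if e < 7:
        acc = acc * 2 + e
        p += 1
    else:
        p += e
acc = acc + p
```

100

e=12: not <7; p=13
e=8: not <7; p=21
e=14: not <7; p=35
e=6: <7, acc = 0*2+6 = 6; p=36
e=1: <7, acc = 6*2+1 = 13; p=37
e=14: not <7; p=51
e=-3: <7, acc = 13*2+(-3) = 23; p=52
e=1: <7, acc = 23*2+1 = 47; p=53
acc+p = 47+53 = 100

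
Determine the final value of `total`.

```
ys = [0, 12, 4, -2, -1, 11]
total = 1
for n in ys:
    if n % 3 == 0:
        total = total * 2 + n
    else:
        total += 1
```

20

n=0: %3==0, total = 1*2+0 = 2
n=12: %3==0, total = 2*2+12 = 16
n=4: not %3==0, total = 16+1 = 17
n=-2: not %3==0, total = 17+1 = 18
n=-1: not %3==0, total = 18+1 = 19
n=11: not %3==0, total = 19+1 = 20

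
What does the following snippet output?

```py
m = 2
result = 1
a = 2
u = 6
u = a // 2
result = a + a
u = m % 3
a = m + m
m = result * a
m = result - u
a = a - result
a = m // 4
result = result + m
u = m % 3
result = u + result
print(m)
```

u = 2//2 = 1
result = 2+2 = 4
u = 2%3 = 2
a = 2+2 = 4
m = 4*4 = 16
m = 4-2 = 2
a = 4-4 = 0
a = 2//4 = 0
result = 4+2 = 6
u = 2%3 = 2
result = 2+6 = 8

2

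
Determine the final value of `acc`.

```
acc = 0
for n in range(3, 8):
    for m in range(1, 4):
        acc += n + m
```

n=3,m=1: acc = 0+4 = 4
n=3,m=2: acc = 4+5 = 9
n=3,m=3: acc = 9+6 = 15
n=4,m=1: acc = 15+5 = 20
n=4,m=2: acc = 20+6 = 26
n=4,m=3: acc = 26+7 = 33
n=5,m=1: acc = 33+6 = 39
n=5,m=2: acc = 39+7 = 46
n=5,m=3: acc = 46+8 = 54
n=6,m=1: acc = 54+7 = 61
n=6,m=2: acc = 61+8 = 69
n=6,m=3: acc = 69+9 = 78
n=7,m=1: acc = 78+8 = 86
n=7,m=2: acc = 86+9 = 95
n=7,m=3: acc = 95+10 = 105

105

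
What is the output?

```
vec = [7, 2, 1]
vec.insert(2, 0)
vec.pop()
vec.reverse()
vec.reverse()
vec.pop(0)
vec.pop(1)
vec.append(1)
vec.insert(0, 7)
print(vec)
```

[7, 2, 1]

insert 0 at 2 → [7, 2, 0, 1]
pop() removes 1 → [7, 2, 0]
reverse → [0, 2, 7]
reverse → [7, 2, 0]
pop(0) removes 7 → [2, 0]
pop(1) removes 0 → [2]
append 1 → [2, 1]
insert 7 at 0 → [7, 2, 1]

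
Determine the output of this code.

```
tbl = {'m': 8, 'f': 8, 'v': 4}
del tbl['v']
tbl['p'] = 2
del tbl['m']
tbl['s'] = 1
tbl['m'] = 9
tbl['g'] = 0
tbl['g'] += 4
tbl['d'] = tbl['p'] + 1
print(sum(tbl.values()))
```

del 'v' → {'m': 8, 'f': 8}
tbl['p'] = 2 → {'m': 8, 'f': 8, 'p': 2}
del 'm' → {'f': 8, 'p': 2}
tbl['s'] = 1 → {'f': 8, 'p': 2, 's': 1}
tbl['m'] = 9 → {'f': 8, 'p': 2, 's': 1, 'm': 9}
tbl['g'] = 0 → {'f': 8, 'p': 2, 's': 1, 'm': 9, 'g': 0}
tbl['g'] = 0+4 = 4 → {'f': 8, 'p': 2, 's': 1, 'm': 9, 'g': 4}
tbl['d'] = tbl['p']+1 = 3 → {'f': 8, 'p': 2, 's': 1, 'm': 9, 'g': 4, 'd': 3}
sum of values = 27

27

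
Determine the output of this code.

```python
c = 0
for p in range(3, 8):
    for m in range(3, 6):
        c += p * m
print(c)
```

p=3,m=3: c = 0+9 = 9
p=3,m=4: c = 9+12 = 21
p=3,m=5: c = 21+15 = 36
p=4,m=3: c = 36+12 = 48
p=4,m=4: c = 48+16 = 64
p=4,m=5: c = 64+20 = 84
p=5,m=3: c = 84+15 = 99
p=5,m=4: c = 99+20 = 119
p=5,m=5: c = 119+25 = 144
p=6,m=3: c = 144+18 = 162
p=6,m=4: c = 162+24 = 186
p=6,m=5: c = 186+30 = 216
p=7,m=3: c = 216+21 = 237
p=7,m=4: c = 237+28 = 265
p=7,m=5: c = 265+35 = 300

300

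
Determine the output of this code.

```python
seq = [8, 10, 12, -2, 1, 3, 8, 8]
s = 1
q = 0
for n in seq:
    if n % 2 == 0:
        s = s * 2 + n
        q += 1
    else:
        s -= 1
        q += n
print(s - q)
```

n=8: even, s = 1*2+8 = 10; q=1
n=10: even, s = 10*2+10 = 30; q=2
n=12: even, s = 30*2+12 = 72; q=3
n=-2: even, s = 72*2+(-2) = 142; q=4
n=1: not even, s = 142-1 = 141; q=5
n=3: not even, s = 141-1 = 140; q=8
n=8: even, s = 140*2+8 = 288; q=9
n=8: even, s = 288*2+8 = 584; q=10
s-q = 584-10 = 574

574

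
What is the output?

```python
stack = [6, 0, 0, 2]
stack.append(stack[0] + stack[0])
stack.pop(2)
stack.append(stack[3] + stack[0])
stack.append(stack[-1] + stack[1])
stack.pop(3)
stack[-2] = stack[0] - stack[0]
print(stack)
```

append stack[0]+stack[0] = 6+6 = 12 → [6, 0, 0, 2, 12]
pop(2) removes 0 → [6, 0, 2, 12]
append stack[3]+stack[0] = 12+6 = 18 → [6, 0, 2, 12, 18]
append stack[-1]+stack[1] = 18+0 = 18 → [6, 0, 2, 12, 18, 18]
pop(3) removes 12 → [6, 0, 2, 18, 18]
stack[-2] = stack[0]-stack[0] = 6-6 = 0 → [6, 0, 2, 0, 18]

[6, 0, 2, 0, 18]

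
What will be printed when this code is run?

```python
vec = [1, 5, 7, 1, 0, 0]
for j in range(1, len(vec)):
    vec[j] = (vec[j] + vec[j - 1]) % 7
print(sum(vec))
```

13

j=1: vec[1] = (5+1)%7 = 6 → [1, 6, 7, 1, 0, 0]
j=2: vec[2] = (7+6)%7 = 6 → [1, 6, 6, 1, 0, 0]
j=3: vec[3] = (1+6)%7 = 0 → [1, 6, 6, 0, 0, 0]
j=4: vec[4] = (0+0)%7 = 0 → [1, 6, 6, 0, 0, 0]
j=5: vec[5] = (0+0)%7 = 0 → [1, 6, 6, 0, 0, 0]
sum = 13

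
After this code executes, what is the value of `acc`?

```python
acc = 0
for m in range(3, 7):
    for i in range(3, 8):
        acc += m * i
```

m=3,i=3: acc = 0+9 = 9
m=3,i=4: acc = 9+12 = 21
m=3,i=5: acc = 21+15 = 36
m=3,i=6: acc = 36+18 = 54
m=3,i=7: acc = 54+21 = 75
m=4,i=3: acc = 75+12 = 87
m=4,i=4: acc = 87+16 = 103
m=4,i=5: acc = 103+20 = 123
m=4,i=6: acc = 123+24 = 147
m=4,i=7: acc = 147+28 = 175
m=5,i=3: acc = 175+15 = 190
m=5,i=4: acc = 190+20 = 210
m=5,i=5: acc = 210+25 = 235
m=5,i=6: acc = 235+30 = 265
m=5,i=7: acc = 265+35 = 300
m=6,i=3: acc = 300+18 = 318
m=6,i=4: acc = 318+24 = 342
m=6,i=5: acc = 342+30 = 372
m=6,i=6: acc = 372+36 = 408
m=6,i=7: acc = 408+42 = 450

450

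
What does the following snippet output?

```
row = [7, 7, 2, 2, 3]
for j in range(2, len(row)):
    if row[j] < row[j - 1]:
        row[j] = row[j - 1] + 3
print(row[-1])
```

j=2: 2<7, row[2] = 7+3 = 10 → [7, 7, 10, 2, 3]
j=3: 2<10, row[3] = 10+3 = 13 → [7, 7, 10, 13, 3]
j=4: 3<13, row[4] = 13+3 = 16 → [7, 7, 10, 13, 16]

16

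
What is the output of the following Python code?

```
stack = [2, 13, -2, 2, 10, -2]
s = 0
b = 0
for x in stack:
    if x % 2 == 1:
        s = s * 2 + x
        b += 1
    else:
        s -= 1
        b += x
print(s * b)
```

77

x=2: not odd, s = 0-1 = -1; b=2
x=13: odd, s = (-1)*2+13 = 11; b=3
x=-2: not odd, s = 11-1 = 10; b=1
x=2: not odd, s = 10-1 = 9; b=3
x=10: not odd, s = 9-1 = 8; b=13
x=-2: not odd, s = 8-1 = 7; b=11
s*b = 7*11 = 77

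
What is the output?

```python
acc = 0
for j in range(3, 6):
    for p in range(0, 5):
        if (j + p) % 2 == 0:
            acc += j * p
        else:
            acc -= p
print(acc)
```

40

j=3,p=0: odd sum, acc = 0-0 = 0
j=3,p=1: even sum, acc = 0+3 = 3
j=3,p=2: odd sum, acc = 3-2 = 1
j=3,p=3: even sum, acc = 1+9 = 10
j=3,p=4: odd sum, acc = 10-4 = 6
j=4,p=0: even sum, acc = 6+0 = 6
j=4,p=1: odd sum, acc = 6-1 = 5
j=4,p=2: even sum, acc = 5+8 = 13
j=4,p=3: odd sum, acc = 13-3 = 10
j=4,p=4: even sum, acc = 10+16 = 26
j=5,p=0: odd sum, acc = 26-0 = 26
j=5,p=1: even sum, acc = 26+5 = 31
j=5,p=2: odd sum, acc = 31-2 = 29
j=5,p=3: even sum, acc = 29+15 = 44
j=5,p=4: odd sum, acc = 44-4 = 40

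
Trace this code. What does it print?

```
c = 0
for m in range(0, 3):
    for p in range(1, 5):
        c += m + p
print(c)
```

m=0,p=1: c = 0+1 = 1
m=0,p=2: c = 1+2 = 3
m=0,p=3: c = 3+3 = 6
m=0,p=4: c = 6+4 = 10
m=1,p=1: c = 10+2 = 12
m=1,p=2: c = 12+3 = 15
m=1,p=3: c = 15+4 = 19
m=1,p=4: c = 19+5 = 24
m=2,p=1: c = 24+3 = 27
m=2,p=2: c = 27+4 = 31
m=2,p=3: c = 31+5 = 36
m=2,p=4: c = 36+6 = 42

42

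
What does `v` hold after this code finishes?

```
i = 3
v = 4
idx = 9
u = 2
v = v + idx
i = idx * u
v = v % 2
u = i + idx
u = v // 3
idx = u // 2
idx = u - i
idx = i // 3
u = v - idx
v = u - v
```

v = 4+9 = 13
i = 9*2 = 18
v = 13%2 = 1
u = 18+9 = 27
u = 1//3 = 0
idx = 0//2 = 0
idx = 0-18 = -18
idx = 18//3 = 6
u = 1-6 = -5
v = (-5)-1 = -6

-6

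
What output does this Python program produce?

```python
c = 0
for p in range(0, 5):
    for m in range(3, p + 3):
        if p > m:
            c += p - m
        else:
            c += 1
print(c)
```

10

p=1,m=3: not 1>3, c = 0+1 = 1
p=2,m=3: not 2>3, c = 1+1 = 2
p=2,m=4: not 2>4, c = 2+1 = 3
p=3,m=3: not 3>3, c = 3+1 = 4
p=3,m=4: not 3>4, c = 4+1 = 5
p=3,m=5: not 3>5, c = 5+1 = 6
p=4,m=3: 4>3, c = 6+1 = 7
p=4,m=4: not 4>4, c = 7+1 = 8
p=4,m=5: not 4>5, c = 8+1 = 9
p=4,m=6: not 4>6, c = 9+1 = 10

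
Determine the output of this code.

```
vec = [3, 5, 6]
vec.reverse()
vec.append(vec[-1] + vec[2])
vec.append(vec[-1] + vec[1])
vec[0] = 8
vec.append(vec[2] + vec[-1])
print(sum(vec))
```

reverse → [6, 5, 3]
append vec[-1]+vec[2] = 3+3 = 6 → [6, 5, 3, 6]
append vec[-1]+vec[1] = 6+5 = 11 → [6, 5, 3, 6, 11]
vec[0] = 8 → [8, 5, 3, 6, 11]
append vec[2]+vec[-1] = 3+11 = 14 → [8, 5, 3, 6, 11, 14]
sum = 47

47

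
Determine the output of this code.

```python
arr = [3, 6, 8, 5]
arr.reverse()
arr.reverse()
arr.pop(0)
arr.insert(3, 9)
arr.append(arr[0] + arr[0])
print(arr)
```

[6, 8, 5, 9, 12]

reverse → [5, 8, 6, 3]
reverse → [3, 6, 8, 5]
pop(0) removes 3 → [6, 8, 5]
insert 9 at 3 → [6, 8, 5, 9]
append arr[0]+arr[0] = 6+6 = 12 → [6, 8, 5, 9, 12]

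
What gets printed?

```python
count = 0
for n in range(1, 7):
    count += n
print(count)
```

21

n=1: count = 0+1 = 1
n=2: count = 1+2 = 3
n=3: count = 3+3 = 6
n=4: count = 6+4 = 10
n=5: count = 10+5 = 15
n=6: count = 15+6 = 21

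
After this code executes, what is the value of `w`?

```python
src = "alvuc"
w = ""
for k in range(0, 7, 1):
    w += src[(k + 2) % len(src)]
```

'vucalvu'

k=0: add src[2]='v' → 'v'
k=1: add src[3]='u' → 'vu'
k=2: add src[4]='c' → 'vuc'
k=3: add src[0]='a' → 'vuca'
k=4: add src[1]='l' → 'vucal'
k=5: add src[2]='v' → 'vucalv'
k=6: add src[3]='u' → 'vucalvu'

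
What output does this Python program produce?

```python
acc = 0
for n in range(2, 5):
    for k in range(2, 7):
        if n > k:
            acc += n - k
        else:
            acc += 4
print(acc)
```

52

n=2,k=2: not 2>2, acc = 0+4 = 4
n=2,k=3: not 2>3, acc = 4+4 = 8
n=2,k=4: not 2>4, acc = 8+4 = 12
n=2,k=5: not 2>5, acc = 12+4 = 16
n=2,k=6: not 2>6, acc = 16+4 = 20
n=3,k=2: 3>2, acc = 20+1 = 21
n=3,k=3: not 3>3, acc = 21+4 = 25
n=3,k=4: not 3>4, acc = 25+4 = 29
n=3,k=5: not 3>5, acc = 29+4 = 33
n=3,k=6: not 3>6, acc = 33+4 = 37
n=4,k=2: 4>2, acc = 37+2 = 39
n=4,k=3: 4>3, acc = 39+1 = 40
n=4,k=4: not 4>4, acc = 40+4 = 44
n=4,k=5: not 4>5, acc = 44+4 = 48
n=4,k=6: not 4>6, acc = 48+4 = 52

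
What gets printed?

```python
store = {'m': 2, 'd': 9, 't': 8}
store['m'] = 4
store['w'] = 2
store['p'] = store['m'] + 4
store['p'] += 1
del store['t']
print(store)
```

store['m'] = 4 → {'m': 4, 'd': 9, 't': 8}
store['w'] = 2 → {'m': 4, 'd': 9, 't': 8, 'w': 2}
store['p'] = store['m']+4 = 8 → {'m': 4, 'd': 9, 't': 8, 'w': 2, 'p': 8}
store['p'] = 8+1 = 9 → {'m': 4, 'd': 9, 't': 8, 'w': 2, 'p': 9}
del 't' → {'m': 4, 'd': 9, 'w': 2, 'p': 9}

{'m': 4, 'd': 9, 'w': 2, 'p': 9}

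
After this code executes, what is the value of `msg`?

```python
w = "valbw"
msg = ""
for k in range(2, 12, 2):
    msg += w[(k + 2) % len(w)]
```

k=2: add w[4]='w' → 'w'
k=4: add w[1]='a' → 'wa'
k=6: add w[3]='b' → 'wab'
k=8: add w[0]='v' → 'wabv'
k=10: add w[2]='l' → 'wabvl'

'wabvl'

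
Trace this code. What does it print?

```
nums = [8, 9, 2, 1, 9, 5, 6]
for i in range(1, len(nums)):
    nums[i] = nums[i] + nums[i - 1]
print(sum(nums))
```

i=1: nums[1] = 9+8 = 17 → [8, 17, 2, 1, 9, 5, 6]
i=2: nums[2] = 2+17 = 19 → [8, 17, 19, 1, 9, 5, 6]
i=3: nums[3] = 1+19 = 20 → [8, 17, 19, 20, 9, 5, 6]
i=4: nums[4] = 9+20 = 29 → [8, 17, 19, 20, 29, 5, 6]
i=5: nums[5] = 5+29 = 34 → [8, 17, 19, 20, 29, 34, 6]
i=6: nums[6] = 6+34 = 40 → [8, 17, 19, 20, 29, 34, 40]
sum = 167

167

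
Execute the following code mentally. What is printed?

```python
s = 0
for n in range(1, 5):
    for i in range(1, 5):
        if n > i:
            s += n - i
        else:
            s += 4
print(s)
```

50

n=1,i=1: not 1>1, s = 0+4 = 4
n=1,i=2: not 1>2, s = 4+4 = 8
n=1,i=3: not 1>3, s = 8+4 = 12
n=1,i=4: not 1>4, s = 12+4 = 16
n=2,i=1: 2>1, s = 16+1 = 17
n=2,i=2: not 2>2, s = 17+4 = 21
n=2,i=3: not 2>3, s = 21+4 = 25
n=2,i=4: not 2>4, s = 25+4 = 29
n=3,i=1: 3>1, s = 29+2 = 31
n=3,i=2: 3>2, s = 31+1 = 32
n=3,i=3: not 3>3, s = 32+4 = 36
n=3,i=4: not 3>4, s = 36+4 = 40
n=4,i=1: 4>1, s = 40+3 = 43
n=4,i=2: 4>2, s = 43+2 = 45
n=4,i=3: 4>3, s = 45+1 = 46
n=4,i=4: not 4>4, s = 46+4 = 50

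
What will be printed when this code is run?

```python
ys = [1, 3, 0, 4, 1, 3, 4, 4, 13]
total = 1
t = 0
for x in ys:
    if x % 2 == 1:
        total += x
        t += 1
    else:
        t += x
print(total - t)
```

x=1: odd, total = 1+1 = 2; t=1
x=3: odd, total = 2+3 = 5; t=2
x=0: not odd; t=2
x=4: not odd; t=6
x=1: odd, total = 5+1 = 6; t=7
x=3: odd, total = 6+3 = 9; t=8
x=4: not odd; t=12
x=4: not odd; t=16
x=13: odd, total = 9+13 = 22; t=17
total-t = 22-17 = 5

5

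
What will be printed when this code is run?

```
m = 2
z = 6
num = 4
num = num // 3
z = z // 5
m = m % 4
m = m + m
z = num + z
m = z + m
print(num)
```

1

num = 4//3 = 1
z = 6//5 = 1
m = 2%4 = 2
m = 2+2 = 4
z = 1+1 = 2
m = 2+4 = 6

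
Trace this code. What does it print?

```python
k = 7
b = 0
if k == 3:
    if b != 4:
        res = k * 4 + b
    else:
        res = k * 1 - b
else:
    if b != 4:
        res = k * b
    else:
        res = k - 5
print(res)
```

k=7, b=0
k == 3 is False; b != 4 is True
→ res = k * b = 0

0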